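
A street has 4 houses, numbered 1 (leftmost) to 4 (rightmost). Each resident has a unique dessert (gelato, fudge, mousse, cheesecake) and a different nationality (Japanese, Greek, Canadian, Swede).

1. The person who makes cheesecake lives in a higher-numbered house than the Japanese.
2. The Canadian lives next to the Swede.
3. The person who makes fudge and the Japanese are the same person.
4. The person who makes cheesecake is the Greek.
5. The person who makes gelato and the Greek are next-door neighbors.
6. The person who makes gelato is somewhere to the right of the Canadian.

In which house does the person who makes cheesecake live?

The person who makes cheesecake is narrowed to house 2 or 3 or 4; consider each.
Placing it in house 2 and house 3 leads to a contradiction, so it's in house 4.
Clue 4: the Greek is in house 4.
Clue 5 places the person who makes gelato in house 3.
That leaves Swede as the nationality for house 3.
From clue 2, the Canadian must be in house 2.
The only nationality still possible for house 1 is Japanese.
Clue 3 places the person who makes fudge in house 1.
House 2's dessert must be mousse (nothing else left).
So: house 1 = fudge/Japanese, house 2 = mousse/Canadian, house 3 = gelato/Swede, house 4 = cheesecake/Greek.

4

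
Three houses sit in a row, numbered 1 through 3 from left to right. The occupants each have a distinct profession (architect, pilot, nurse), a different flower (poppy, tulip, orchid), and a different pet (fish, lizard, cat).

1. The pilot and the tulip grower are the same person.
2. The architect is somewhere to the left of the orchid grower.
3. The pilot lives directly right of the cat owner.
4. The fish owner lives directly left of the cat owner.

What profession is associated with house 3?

Clue 4: the fish owner is in house 1.
Clue 4 places the cat owner in house 2.
So house 3 gets lizard for pet.
Clue 3: the pilot is in house 3.
House 1's flower must be poppy (nothing else left).
Clue 1: the tulip grower is in house 3.
That leaves orchid as the flower for house 2.
From clue 2, the architect must be in house 1.
That leaves nurse as the profession for house 2.
So: house 1 = architect/poppy/fish, house 2 = nurse/orchid/cat, house 3 = pilot/tulip/lizard.

pilot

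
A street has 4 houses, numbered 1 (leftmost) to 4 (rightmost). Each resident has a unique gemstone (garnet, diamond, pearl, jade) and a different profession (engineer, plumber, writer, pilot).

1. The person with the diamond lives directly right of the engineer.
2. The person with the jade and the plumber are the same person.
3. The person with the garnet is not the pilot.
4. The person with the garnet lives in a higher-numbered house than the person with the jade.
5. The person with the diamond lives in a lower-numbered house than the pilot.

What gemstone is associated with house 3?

diamond

The person with the diamond is narrowed to house 2 or 3; consider each.
Placing it in house 2 leads to a contradiction, so it's in house 3.
Clue 1 places the engineer in house 2.
The pilot is in house 4 (clue 5).
Clue 2: the person with the jade is in house 1.
The plumber is in house 1 (clue 2).
The person with the garnet is in house 2 (clue 3).
House 4's gemstone must be pearl (nothing else left).
House 3's profession must be writer (nothing else left).
So: house 1 = jade/plumber, house 2 = garnet/engineer, house 3 = diamond/writer, house 4 = pearl/pilot.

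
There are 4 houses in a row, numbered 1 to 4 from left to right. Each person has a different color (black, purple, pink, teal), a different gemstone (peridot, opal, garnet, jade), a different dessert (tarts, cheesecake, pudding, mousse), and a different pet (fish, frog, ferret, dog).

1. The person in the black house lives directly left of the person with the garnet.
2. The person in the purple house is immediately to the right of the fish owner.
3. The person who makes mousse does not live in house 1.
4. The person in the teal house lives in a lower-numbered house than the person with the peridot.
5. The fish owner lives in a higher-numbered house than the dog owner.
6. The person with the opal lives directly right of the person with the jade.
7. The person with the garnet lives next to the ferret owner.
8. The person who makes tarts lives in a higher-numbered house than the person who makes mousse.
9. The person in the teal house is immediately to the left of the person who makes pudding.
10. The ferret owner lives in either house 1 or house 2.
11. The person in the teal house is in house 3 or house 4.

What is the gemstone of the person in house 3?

garnet

Clue 11 places the person in the teal house in house 3.
The only gemstone still possible for house 1 is jade.
So house 1 gets cheesecake for dessert.
House 4's pet must be frog (nothing else left).
Clue 2: the person in the purple house is in house 4.
From clue 2, the fish owner must be in house 3.
Clue 4: the person with the peridot is in house 4.
Clue 6: the person with the opal is in house 2.
By clue 9, the person who makes pudding is in house 4.
That leaves garnet as the gemstone for house 3.
So house 2 gets mousse for dessert.
House 3's dessert must be tarts (nothing else left).
Clue 1 places the person in the black house in house 2.
By clue 7, the ferret owner is in house 2.
The only color still possible for house 1 is pink.
House 1 pet: only dog fits.
So: house 1 = pink/jade/cheesecake/dog, house 2 = black/opal/mousse/ferret, house 3 = teal/garnet/tarts/fish, house 4 = purple/peridot/pudding/frog.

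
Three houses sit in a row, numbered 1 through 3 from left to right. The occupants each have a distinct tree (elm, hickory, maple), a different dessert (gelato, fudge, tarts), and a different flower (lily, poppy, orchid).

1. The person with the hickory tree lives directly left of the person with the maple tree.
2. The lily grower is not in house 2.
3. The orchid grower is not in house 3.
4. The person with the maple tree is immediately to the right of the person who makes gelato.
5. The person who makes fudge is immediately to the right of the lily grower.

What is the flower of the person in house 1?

Clue 5 places the person who makes fudge in house 2.
Clue 5 places the lily grower in house 1.
House 3's dessert must be tarts (nothing else left).
That leaves orchid as the flower for house 2.
That leaves poppy as the flower for house 3.
Clue 4 places the person with the maple tree in house 2.
So house 3 gets elm for tree.
So house 1 gets gelato for dessert.
House 1's tree must be hickory (nothing else left).
So: house 1 = hickory/gelato/lily, house 2 = maple/fudge/orchid, house 3 = elm/tarts/poppy.

lily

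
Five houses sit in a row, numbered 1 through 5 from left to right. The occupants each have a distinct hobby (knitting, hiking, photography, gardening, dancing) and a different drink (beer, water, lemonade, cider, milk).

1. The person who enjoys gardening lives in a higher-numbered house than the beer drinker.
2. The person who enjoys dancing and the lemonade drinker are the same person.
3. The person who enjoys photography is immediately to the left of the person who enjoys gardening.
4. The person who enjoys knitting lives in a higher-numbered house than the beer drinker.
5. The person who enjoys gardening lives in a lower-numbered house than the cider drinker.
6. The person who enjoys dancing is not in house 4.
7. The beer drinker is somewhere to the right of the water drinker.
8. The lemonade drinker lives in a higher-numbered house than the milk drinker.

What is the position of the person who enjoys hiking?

1

So house 1 gets hiking for hobby.
The person who enjoys gardening is narrowed to house 3 or 4; consider each.
Placing it in house 4 leads to a contradiction, so it's in house 3.
Clue 1: the beer drinker is in house 2.
Clue 3 places the person who enjoys photography in house 2.
From clue 7, the water drinker must be in house 1.
So house 4 gets knitting for hobby.
House 5's hobby must be dancing (nothing else left).
From clue 2, the lemonade drinker must be in house 5.
House 3 drink: only milk fits.
That leaves cider as the drink for house 4.
So: house 1 = hiking/water, house 2 = photography/beer, house 3 = gardening/milk, house 4 = knitting/cider, house 5 = dancing/lemonade.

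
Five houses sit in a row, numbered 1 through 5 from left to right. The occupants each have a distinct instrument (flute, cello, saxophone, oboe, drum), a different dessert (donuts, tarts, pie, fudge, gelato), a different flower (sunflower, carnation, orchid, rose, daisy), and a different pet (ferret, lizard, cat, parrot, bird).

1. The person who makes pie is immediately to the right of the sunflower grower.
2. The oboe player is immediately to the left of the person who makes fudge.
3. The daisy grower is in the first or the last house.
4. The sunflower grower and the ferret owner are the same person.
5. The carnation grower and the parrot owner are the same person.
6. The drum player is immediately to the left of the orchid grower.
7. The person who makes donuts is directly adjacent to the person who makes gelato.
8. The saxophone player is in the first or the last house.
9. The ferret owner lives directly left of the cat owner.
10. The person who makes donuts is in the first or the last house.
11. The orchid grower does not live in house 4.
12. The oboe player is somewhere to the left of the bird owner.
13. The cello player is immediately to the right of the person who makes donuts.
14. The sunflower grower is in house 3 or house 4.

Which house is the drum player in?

1

The cello player is in house 2 (clue 13).
The person who makes donuts is in house 1 (clue 13).
Clue 7: the person who makes gelato is in house 2.
The only dessert still possible for house 3 is tarts.
The drum player is narrowed to house 1 or 4; consider each.
Placing it in house 4 leads to a contradiction, so it's in house 1.
Clue 6 places the orchid grower in house 2.
House 5 instrument: only saxophone fits.
The only pet still possible for house 2 is lizard.
So house 1 gets parrot for pet.
House 3's pet must be ferret (nothing else left).
By clue 4, the sunflower grower is in house 3.
Clue 5 places the carnation grower in house 1.
Clue 9 places the cat owner in house 4.
That leaves rose as the flower for house 4.
House 5's flower must be daisy (nothing else left).
House 5 pet: only bird fits.
Clue 1 places the person who makes pie in house 4.
The only dessert still possible for house 5 is fudge.
From clue 2, the oboe player must be in house 4.
So house 3 gets flute for instrument.
So: house 1 = drum/donuts/carnation/parrot, house 2 = cello/gelato/orchid/lizard, house 3 = flute/tarts/sunflower/ferret, house 4 = oboe/pie/rose/cat, house 5 = saxophone/fudge/daisy/bird.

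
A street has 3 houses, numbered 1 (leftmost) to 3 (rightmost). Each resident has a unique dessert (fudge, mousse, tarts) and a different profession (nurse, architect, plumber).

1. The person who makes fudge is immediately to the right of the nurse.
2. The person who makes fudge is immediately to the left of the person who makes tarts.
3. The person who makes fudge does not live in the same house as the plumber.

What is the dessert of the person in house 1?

The person who makes fudge is in house 2 (clue 2).
By clue 2, the person who makes tarts is in house 3.
The only dessert still possible for house 1 is mousse.
Clue 1: the nurse is in house 1.
The only profession still possible for house 2 is architect.
So house 3 gets plumber for profession.
So: house 1 = mousse/nurse, house 2 = fudge/architect, house 3 = tarts/plumber.

mousse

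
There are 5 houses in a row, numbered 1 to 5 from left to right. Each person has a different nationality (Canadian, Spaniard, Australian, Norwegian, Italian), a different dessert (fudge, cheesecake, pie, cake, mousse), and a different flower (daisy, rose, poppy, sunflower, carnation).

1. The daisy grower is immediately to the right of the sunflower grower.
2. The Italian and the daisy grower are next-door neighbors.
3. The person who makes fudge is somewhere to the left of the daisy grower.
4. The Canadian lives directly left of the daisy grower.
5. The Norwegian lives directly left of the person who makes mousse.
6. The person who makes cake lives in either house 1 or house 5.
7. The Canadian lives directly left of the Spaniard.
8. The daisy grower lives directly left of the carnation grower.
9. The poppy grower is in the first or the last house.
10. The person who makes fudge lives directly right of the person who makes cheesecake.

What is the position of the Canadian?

The Canadian is narrowed to house 2 or 3; consider each.
Placing it in house 2 leads to a contradiction, so it's in house 3.
From clue 4, the daisy grower must be in house 4.
Clue 7: the Spaniard is in house 4.
By clue 8, the carnation grower is in house 5.
Clue 1 places the sunflower grower in house 3.
Clue 2 places the Italian in house 5.
The only dessert still possible for house 4 is pie.
House 5 dessert: only cake fits.
House 1 flower: only poppy fits.
The only flower still possible for house 2 is rose.
So house 1 gets cheesecake for dessert.
Clue 10: the person who makes fudge is in house 2.
House 3's dessert must be mousse (nothing else left).
By clue 5, the Norwegian is in house 2.
House 1's nationality must be Australian (nothing else left).
So: house 1 = Australian/cheesecake/poppy, house 2 = Norwegian/fudge/rose, house 3 = Canadian/mousse/sunflower, house 4 = Spaniard/pie/daisy, house 5 = Italian/cake/carnation.

3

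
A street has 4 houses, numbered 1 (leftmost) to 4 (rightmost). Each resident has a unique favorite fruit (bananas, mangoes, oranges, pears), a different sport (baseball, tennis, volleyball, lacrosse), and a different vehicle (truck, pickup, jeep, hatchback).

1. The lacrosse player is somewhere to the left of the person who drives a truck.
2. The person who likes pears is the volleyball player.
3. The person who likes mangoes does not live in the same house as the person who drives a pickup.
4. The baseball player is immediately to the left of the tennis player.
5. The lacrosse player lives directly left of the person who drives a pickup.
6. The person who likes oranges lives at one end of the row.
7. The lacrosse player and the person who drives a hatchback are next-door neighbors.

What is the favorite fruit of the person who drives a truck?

oranges

The person who likes oranges is narrowed to house 1 or 4; consider each.
Placing it in house 1 leads to a contradiction, so it's in house 4.
House 4 sport: only tennis fits.
From clue 4, the baseball player must be in house 3.
The person who likes pears is narrowed to house 1 or 2; consider each.
Placing it in house 2 leads to a contradiction, so it's in house 1.
By clue 2, the volleyball player is in house 1.
So house 2 gets lacrosse for sport.
The person who drives a pickup is in house 3 (clue 5).
So house 1 gets hatchback for vehicle.
House 2 vehicle: only jeep fits.
House 4's vehicle must be truck (nothing else left).
From clue 3, the person who likes mangoes must be in house 2.
House 3 favorite fruit: only bananas fits.
So: house 1 = pears/volleyball/hatchback, house 2 = mangoes/lacrosse/jeep, house 3 = bananas/baseball/pickup, house 4 = oranges/tennis/truck.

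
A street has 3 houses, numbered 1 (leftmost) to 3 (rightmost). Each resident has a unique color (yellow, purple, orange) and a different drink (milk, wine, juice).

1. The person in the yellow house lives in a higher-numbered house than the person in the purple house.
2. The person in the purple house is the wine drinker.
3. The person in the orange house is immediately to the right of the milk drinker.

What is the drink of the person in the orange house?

So house 1 gets purple for color.
The only drink still possible for house 3 is juice.
The wine drinker is in house 1 (clue 2).
The only drink still possible for house 2 is milk.
From clue 3, the person in the orange house must be in house 3.
The only color still possible for house 2 is yellow.
So: house 1 = purple/wine, house 2 = yellow/milk, house 3 = orange/juice.

juice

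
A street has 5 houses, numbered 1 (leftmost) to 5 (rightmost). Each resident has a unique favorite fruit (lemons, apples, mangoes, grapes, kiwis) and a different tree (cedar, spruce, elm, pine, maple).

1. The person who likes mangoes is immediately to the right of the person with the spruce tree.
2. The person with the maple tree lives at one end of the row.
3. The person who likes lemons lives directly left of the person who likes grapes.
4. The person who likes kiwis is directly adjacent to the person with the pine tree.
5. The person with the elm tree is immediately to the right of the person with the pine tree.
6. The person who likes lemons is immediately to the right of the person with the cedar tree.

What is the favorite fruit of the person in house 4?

apples

The person with the maple tree is narrowed to house 1 or 5; consider each.
Placing it in house 1 leads to a contradiction, so it's in house 5.
The person who likes grapes is narrowed to house 3 or 4 or 5; consider each.
Placing it in house 4 and house 5 leads to a contradiction, so it's in house 3.
From clue 3, the person who likes lemons must be in house 2.
Clue 6 places the person with the cedar tree in house 1.
House 2 tree: only pine fits.
Clue 4: the person who likes kiwis is in house 1.
The person with the elm tree is in house 3 (clue 5).
So house 4 gets spruce for tree.
Clue 1 places the person who likes mangoes in house 5.
That leaves apples as the favorite fruit for house 4.
So: house 1 = kiwis/cedar, house 2 = lemons/pine, house 3 = grapes/elm, house 4 = apples/spruce, house 5 = mangoes/maple.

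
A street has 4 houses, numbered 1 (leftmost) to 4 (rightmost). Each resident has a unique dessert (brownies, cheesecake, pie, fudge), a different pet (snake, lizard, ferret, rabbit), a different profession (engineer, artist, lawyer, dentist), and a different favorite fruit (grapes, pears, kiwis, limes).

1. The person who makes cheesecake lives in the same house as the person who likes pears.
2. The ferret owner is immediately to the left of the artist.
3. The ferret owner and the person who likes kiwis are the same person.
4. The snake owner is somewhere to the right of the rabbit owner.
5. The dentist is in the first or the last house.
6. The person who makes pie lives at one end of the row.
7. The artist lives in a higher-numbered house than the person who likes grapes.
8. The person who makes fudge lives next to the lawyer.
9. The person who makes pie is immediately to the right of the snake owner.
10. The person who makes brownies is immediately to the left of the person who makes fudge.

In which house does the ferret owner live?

From clue 9, the person who makes pie must be in house 4.
Clue 9 places the snake owner in house 3.
House 4's pet must be lizard (nothing else left).
House 4's favorite fruit must be limes (nothing else left).
House 3 favorite fruit: only pears fits.
By clue 1, the person who makes cheesecake is in house 3.
The only dessert still possible for house 1 is brownies.
So house 2 gets fudge for dessert.
The ferret owner is narrowed to house 1 or 2; consider each.
Placing it in house 1 leads to a contradiction, so it's in house 2.
The artist is in house 3 (clue 2).
By clue 3, the person who likes kiwis is in house 2.
House 1 pet: only rabbit fits.
So house 1 gets lawyer for profession.
House 2's profession must be engineer (nothing else left).
The only profession still possible for house 4 is dentist.
That leaves grapes as the favorite fruit for house 1.
So: house 1 = brownies/rabbit/lawyer/grapes, house 2 = fudge/ferret/engineer/kiwis, house 3 = cheesecake/snake/artist/pears, house 4 = pie/lizard/dentist/limes.

2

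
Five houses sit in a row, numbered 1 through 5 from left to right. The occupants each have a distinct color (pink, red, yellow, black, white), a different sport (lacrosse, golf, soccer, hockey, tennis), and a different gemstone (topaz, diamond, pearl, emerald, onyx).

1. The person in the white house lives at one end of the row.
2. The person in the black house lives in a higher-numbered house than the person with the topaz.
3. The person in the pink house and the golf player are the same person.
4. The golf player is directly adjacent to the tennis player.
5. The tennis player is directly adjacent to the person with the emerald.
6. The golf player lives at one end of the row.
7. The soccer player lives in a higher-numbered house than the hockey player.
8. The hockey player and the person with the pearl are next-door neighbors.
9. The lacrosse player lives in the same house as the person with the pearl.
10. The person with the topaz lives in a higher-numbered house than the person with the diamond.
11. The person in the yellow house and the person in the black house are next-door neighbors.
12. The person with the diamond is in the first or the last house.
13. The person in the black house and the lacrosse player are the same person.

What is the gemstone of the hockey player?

Clue 12: the person with the diamond is in house 1.
House 1's sport must be golf (nothing else left).
Clue 3: the person in the pink house is in house 1.
By clue 4, the tennis player is in house 2.
From clue 5, the person with the emerald must be in house 3.
So house 5 gets white for color.
Clue 2 places the person with the topaz in house 2.
From clue 13, the person in the black house must be in house 4.
By clue 13, the lacrosse player is in house 4.
The only sport still possible for house 3 is hockey.
The only sport still possible for house 5 is soccer.
The person with the pearl is in house 4 (clue 8).
Clue 11 places the person in the yellow house in house 3.
That leaves red as the color for house 2.
That leaves onyx as the gemstone for house 5.
So: house 1 = pink/golf/diamond, house 2 = red/tennis/topaz, house 3 = yellow/hockey/emerald, house 4 = black/lacrosse/pearl, house 5 = white/soccer/onyx.

emerald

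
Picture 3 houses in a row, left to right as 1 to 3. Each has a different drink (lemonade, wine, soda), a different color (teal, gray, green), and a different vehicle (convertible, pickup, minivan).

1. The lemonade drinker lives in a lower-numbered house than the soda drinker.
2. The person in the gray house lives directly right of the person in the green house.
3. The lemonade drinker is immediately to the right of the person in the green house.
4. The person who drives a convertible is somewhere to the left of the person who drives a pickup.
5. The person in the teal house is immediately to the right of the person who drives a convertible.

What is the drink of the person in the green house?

wine

From clue 3, the lemonade drinker must be in house 2.
Clue 3 places the person in the green house in house 1.
That leaves wine as the drink for house 1.
So house 3 gets soda for drink.
Clue 2 places the person in the gray house in house 2.
So house 3 gets teal for color.
The person who drives a convertible is in house 2 (clue 5).
House 1's vehicle must be minivan (nothing else left).
House 3 vehicle: only pickup fits.
So: house 1 = wine/green/minivan, house 2 = lemonade/gray/convertible, house 3 = soda/teal/pickup.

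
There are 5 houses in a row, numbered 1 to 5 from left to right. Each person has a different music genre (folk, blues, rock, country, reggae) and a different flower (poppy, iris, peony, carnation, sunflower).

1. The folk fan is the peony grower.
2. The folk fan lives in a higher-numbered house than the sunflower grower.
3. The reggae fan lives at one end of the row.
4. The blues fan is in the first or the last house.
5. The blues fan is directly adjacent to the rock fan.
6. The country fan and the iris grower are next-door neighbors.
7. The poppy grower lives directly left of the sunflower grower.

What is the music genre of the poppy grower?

The blues fan is narrowed to house 1 or 5; consider each.
Placing it in house 5 leads to a contradiction, so it's in house 1.
From clue 5, the rock fan must be in house 2.
The only music genre still possible for house 5 is reggae.
The country fan is narrowed to house 3 or 4; consider each.
Placing it in house 3 leads to a contradiction, so it's in house 4.
So house 3 gets folk for music genre.
Clue 1: the peony grower is in house 3.
Clue 2: the sunflower grower is in house 2.
By clue 7, the poppy grower is in house 1.
House 4 flower: only carnation fits.
House 5's flower must be iris (nothing else left).
So: house 1 = blues/poppy, house 2 = rock/sunflower, house 3 = folk/peony, house 4 = country/carnation, house 5 = reggae/iris.

blues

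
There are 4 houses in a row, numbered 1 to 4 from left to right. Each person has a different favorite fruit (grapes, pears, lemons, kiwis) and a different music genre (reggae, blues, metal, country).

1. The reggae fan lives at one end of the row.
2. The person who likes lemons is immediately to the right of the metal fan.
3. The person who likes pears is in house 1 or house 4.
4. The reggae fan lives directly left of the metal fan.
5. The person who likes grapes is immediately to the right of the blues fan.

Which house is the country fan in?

Clue 4 places the reggae fan in house 1.
By clue 4, the metal fan is in house 2.
That leaves country as the music genre for house 4.
From clue 2, the person who likes lemons must be in house 3.
Clue 5 places the person who likes grapes in house 4.
So house 1 gets pears for favorite fruit.
House 2's favorite fruit must be kiwis (nothing else left).
The only music genre still possible for house 3 is blues.
So: house 1 = pears/reggae, house 2 = kiwis/metal, house 3 = lemons/blues, house 4 = grapes/country.

4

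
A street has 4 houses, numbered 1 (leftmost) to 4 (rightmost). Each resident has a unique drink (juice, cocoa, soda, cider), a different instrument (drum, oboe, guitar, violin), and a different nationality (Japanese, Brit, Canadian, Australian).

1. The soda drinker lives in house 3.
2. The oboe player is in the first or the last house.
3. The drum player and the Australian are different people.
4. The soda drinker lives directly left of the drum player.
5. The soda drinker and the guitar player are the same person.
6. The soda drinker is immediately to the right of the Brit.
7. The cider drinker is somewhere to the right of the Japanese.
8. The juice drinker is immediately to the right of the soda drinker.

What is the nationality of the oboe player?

Japanese

By clue 1, the soda drinker is in house 3.
Clue 4: the drum player is in house 4.
Clue 5 places the guitar player in house 3.
The Brit is in house 2 (clue 6).
By clue 8, the juice drinker is in house 4.
That leaves cocoa as the drink for house 1.
That leaves cider as the drink for house 2.
House 1's instrument must be oboe (nothing else left).
So house 2 gets violin for instrument.
From clue 7, the Japanese must be in house 1.
The only nationality still possible for house 3 is Australian.
House 4's nationality must be Canadian (nothing else left).
So: house 1 = cocoa/oboe/Japanese, house 2 = cider/violin/Brit, house 3 = soda/guitar/Australian, house 4 = juice/drum/Canadian.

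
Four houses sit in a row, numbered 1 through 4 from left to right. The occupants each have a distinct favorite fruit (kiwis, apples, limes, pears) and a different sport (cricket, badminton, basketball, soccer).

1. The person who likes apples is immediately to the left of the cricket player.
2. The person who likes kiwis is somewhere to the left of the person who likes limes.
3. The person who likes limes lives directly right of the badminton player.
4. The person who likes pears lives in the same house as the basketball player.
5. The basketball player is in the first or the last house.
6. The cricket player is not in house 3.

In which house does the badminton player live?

3

The person who likes apples is narrowed to house 1 or 3; consider each.
Placing it in house 1 leads to a contradiction, so it's in house 3.
Clue 1: the cricket player is in house 4.
The only sport still possible for house 1 is basketball.
Clue 3: the person who likes limes is in house 4.
From clue 3, the badminton player must be in house 3.
Clue 4: the person who likes pears is in house 1.
That leaves kiwis as the favorite fruit for house 2.
So house 2 gets soccer for sport.
So: house 1 = pears/basketball, house 2 = kiwis/soccer, house 3 = apples/badminton, house 4 = limes/cricket.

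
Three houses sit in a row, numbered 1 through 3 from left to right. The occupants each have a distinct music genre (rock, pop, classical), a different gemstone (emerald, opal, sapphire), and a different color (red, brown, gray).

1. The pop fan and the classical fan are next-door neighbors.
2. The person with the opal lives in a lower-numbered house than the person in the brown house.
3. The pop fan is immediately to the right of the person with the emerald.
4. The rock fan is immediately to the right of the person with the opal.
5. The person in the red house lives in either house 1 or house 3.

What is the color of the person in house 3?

brown

House 1's music genre must be classical (nothing else left).
So house 3 gets sapphire for gemstone.
From clue 1, the pop fan must be in house 2.
Clue 3 places the person with the emerald in house 1.
House 3 music genre: only rock fits.
That leaves opal as the gemstone for house 2.
The person in the brown house is in house 3 (clue 2).
So house 2 gets gray for color.
House 1's color must be red (nothing else left).
So: house 1 = classical/emerald/red, house 2 = pop/opal/gray, house 3 = rock/sapphire/brown.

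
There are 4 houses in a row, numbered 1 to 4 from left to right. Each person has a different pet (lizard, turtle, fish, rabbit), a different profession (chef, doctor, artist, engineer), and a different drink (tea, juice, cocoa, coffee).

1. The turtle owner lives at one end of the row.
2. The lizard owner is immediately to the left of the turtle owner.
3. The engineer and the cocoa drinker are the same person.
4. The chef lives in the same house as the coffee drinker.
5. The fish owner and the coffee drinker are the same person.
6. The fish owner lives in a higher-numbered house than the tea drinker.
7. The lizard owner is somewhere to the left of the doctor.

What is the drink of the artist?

Clue 2 places the lizard owner in house 3.
The turtle owner is in house 4 (clue 2).
By clue 7, the doctor is in house 4.
That leaves rabbit as the pet for house 1.
House 2 pet: only fish fits.
The coffee drinker is in house 2 (clue 5).
From clue 6, the tea drinker must be in house 1.
House 4 drink: only juice fits.
Clue 3: the engineer is in house 3.
From clue 4, the chef must be in house 2.
House 1's profession must be artist (nothing else left).
The only drink still possible for house 3 is cocoa.
So: house 1 = rabbit/artist/tea, house 2 = fish/chef/coffee, house 3 = lizard/engineer/cocoa, house 4 = turtle/doctor/juice.

tea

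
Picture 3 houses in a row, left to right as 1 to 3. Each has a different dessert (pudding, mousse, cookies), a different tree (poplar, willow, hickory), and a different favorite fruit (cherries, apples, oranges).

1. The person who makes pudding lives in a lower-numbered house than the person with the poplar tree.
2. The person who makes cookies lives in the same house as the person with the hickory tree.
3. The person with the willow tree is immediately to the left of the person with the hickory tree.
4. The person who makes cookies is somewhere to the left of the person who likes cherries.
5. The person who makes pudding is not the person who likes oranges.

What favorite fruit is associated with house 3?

That leaves mousse as the dessert for house 3.
The only tree still possible for house 1 is willow.
By clue 2, the person who makes cookies is in house 2.
Clue 2 places the person with the hickory tree in house 2.
By clue 4, the person who likes cherries is in house 3.
The only dessert still possible for house 1 is pudding.
The only tree still possible for house 3 is poplar.
Clue 5: the person who likes oranges is in house 2.
That leaves apples as the favorite fruit for house 1.
So: house 1 = pudding/willow/apples, house 2 = cookies/hickory/oranges, house 3 = mousse/poplar/cherries.

cherries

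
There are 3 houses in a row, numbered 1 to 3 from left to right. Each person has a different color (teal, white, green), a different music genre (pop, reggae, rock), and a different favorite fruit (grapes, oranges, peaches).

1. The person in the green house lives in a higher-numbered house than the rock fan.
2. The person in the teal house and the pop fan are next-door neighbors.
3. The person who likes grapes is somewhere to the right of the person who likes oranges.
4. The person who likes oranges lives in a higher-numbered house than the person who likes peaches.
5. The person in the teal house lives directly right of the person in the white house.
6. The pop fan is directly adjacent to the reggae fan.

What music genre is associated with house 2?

reggae

From clue 4, the person who likes oranges must be in house 2.
From clue 4, the person who likes peaches must be in house 1.
The only color still possible for house 1 is white.
House 3 favorite fruit: only grapes fits.
By clue 5, the person in the teal house is in house 2.
That leaves green as the color for house 3.
By clue 6, the reggae fan is in house 2.
So house 1 gets rock for music genre.
That leaves pop as the music genre for house 3.
So: house 1 = white/rock/peaches, house 2 = teal/reggae/oranges, house 3 = green/pop/grapes.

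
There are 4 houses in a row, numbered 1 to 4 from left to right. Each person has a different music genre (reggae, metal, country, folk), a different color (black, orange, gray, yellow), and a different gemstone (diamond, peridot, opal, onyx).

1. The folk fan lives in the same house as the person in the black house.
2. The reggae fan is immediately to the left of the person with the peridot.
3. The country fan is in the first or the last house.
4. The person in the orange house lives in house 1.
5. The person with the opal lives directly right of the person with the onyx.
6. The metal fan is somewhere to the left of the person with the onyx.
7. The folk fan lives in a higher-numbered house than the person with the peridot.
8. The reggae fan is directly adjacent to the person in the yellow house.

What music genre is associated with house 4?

Clue 4: the person in the orange house is in house 1.
That leaves diamond as the gemstone for house 1.
House 4 gemstone: only opal fits.
Clue 5: the person with the onyx is in house 3.
That leaves folk as the music genre for house 3.
So house 4 gets country for music genre.
So house 2 gets peridot for gemstone.
By clue 1, the person in the black house is in house 3.
Clue 2 places the reggae fan in house 1.
Clue 8: the person in the yellow house is in house 2.
The only music genre still possible for house 2 is metal.
The only color still possible for house 4 is gray.
So: house 1 = reggae/orange/diamond, house 2 = metal/yellow/peridot, house 3 = folk/black/onyx, house 4 = country/gray/opal.

country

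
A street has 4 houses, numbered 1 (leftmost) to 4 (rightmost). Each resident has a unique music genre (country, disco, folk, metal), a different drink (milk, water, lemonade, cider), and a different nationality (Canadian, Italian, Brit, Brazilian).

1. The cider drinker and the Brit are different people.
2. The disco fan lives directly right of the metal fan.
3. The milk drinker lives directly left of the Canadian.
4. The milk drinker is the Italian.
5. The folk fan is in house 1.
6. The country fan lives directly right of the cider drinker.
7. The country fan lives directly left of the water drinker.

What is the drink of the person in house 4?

lemonade

Clue 5: the folk fan is in house 1.
That leaves disco as the music genre for house 4.
From clue 2, the metal fan must be in house 3.
The only music genre still possible for house 2 is country.
By clue 6, the cider drinker is in house 1.
Clue 7: the water drinker is in house 3.
The only drink still possible for house 4 is lemonade.
Clue 3: the Canadian is in house 3.
By clue 4, the Italian is in house 2.
House 2 drink: only milk fits.
House 1 nationality: only Brazilian fits.
The only nationality still possible for house 4 is Brit.
So: house 1 = folk/cider/Brazilian, house 2 = country/milk/Italian, house 3 = metal/water/Canadian, house 4 = disco/lemonade/Brit.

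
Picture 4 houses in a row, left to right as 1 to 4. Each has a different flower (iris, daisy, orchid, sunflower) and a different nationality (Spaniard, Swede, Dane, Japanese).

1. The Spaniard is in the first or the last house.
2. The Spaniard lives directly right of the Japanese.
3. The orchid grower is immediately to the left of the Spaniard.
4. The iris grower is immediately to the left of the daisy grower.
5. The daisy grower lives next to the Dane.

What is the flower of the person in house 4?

sunflower

By clue 2, the Spaniard is in house 4.
The Japanese is in house 3 (clue 2).
The orchid grower is in house 3 (clue 3).
Clue 4 places the iris grower in house 1.
By clue 4, the daisy grower is in house 2.
Clue 5: the Dane is in house 1.
House 4 flower: only sunflower fits.
So house 2 gets Swede for nationality.
So: house 1 = iris/Dane, house 2 = daisy/Swede, house 3 = orchid/Japanese, house 4 = sunflower/Spaniard.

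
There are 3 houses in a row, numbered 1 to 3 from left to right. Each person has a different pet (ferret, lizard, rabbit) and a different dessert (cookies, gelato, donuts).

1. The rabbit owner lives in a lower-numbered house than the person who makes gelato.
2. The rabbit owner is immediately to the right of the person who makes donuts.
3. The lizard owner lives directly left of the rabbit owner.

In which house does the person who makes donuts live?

Clue 2: the rabbit owner is in house 2.
Clue 2 places the person who makes donuts in house 1.
From clue 3, the lizard owner must be in house 1.
House 3 pet: only ferret fits.
From clue 1, the person who makes gelato must be in house 3.
So house 2 gets cookies for dessert.
So: house 1 = lizard/donuts, house 2 = rabbit/cookies, house 3 = ferret/gelato.

1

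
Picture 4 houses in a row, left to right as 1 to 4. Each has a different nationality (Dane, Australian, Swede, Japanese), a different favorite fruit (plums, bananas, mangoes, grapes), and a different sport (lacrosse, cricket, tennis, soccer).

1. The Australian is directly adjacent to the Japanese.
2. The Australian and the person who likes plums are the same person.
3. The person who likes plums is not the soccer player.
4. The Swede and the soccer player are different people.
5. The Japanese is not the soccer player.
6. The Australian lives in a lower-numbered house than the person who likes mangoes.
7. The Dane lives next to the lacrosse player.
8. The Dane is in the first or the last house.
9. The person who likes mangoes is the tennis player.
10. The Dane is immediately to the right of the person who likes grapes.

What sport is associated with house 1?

Clue 10: the Dane is in house 4.
By clue 10, the person who likes grapes is in house 3.
From clue 7, the lacrosse player must be in house 3.
The Australian is narrowed to house 1 or 2; consider each.
Placing it in house 2 leads to a contradiction, so it's in house 1.
By clue 1, the Japanese is in house 2.
Clue 2: the person who likes plums is in house 1.
By clue 5, the soccer player is in house 4.
So house 3 gets Swede for nationality.
House 1 sport: only cricket fits.
House 2's sport must be tennis (nothing else left).
From clue 9, the person who likes mangoes must be in house 2.
House 4's favorite fruit must be bananas (nothing else left).
So: house 1 = Australian/plums/cricket, house 2 = Japanese/mangoes/tennis, house 3 = Swede/grapes/lacrosse, house 4 = Dane/bananas/soccer.

cricket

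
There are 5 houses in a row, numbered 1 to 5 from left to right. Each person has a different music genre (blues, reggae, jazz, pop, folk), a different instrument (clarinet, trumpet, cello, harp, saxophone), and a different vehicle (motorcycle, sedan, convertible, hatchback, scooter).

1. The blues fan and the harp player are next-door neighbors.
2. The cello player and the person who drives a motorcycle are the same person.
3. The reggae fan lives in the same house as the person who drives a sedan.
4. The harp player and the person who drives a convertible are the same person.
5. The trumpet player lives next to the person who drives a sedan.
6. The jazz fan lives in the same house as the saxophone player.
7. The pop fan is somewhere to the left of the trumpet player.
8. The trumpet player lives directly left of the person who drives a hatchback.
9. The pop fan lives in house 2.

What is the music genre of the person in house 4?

folk

From clue 9, the pop fan must be in house 2.
The trumpet player is narrowed to house 3 or 4; consider each.
Placing it in house 3 leads to a contradiction, so it's in house 4.
Clue 8: the person who drives a hatchback is in house 5.
Clue 3 places the reggae fan in house 3.
House 2 vehicle: only convertible fits.
That leaves sedan as the vehicle for house 3.
House 4's vehicle must be scooter (nothing else left).
By clue 2, the cello player is in house 1.
By clue 4, the harp player is in house 2.
The only instrument still possible for house 3 is clarinet.
So house 5 gets saxophone for instrument.
So house 1 gets motorcycle for vehicle.
Clue 1: the blues fan is in house 1.
Clue 6: the jazz fan is in house 5.
So house 4 gets folk for music genre.
So: house 1 = blues/cello/motorcycle, house 2 = pop/harp/convertible, house 3 = reggae/clarinet/sedan, house 4 = folk/trumpet/scooter, house 5 = jazz/saxophone/hatchback.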